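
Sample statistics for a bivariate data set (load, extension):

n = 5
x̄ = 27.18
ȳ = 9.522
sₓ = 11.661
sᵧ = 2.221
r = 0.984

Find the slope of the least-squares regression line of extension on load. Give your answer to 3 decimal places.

b = r · sᵧ/sₓ = 0.984 · 2.221/11.661 = 0.187417

0.187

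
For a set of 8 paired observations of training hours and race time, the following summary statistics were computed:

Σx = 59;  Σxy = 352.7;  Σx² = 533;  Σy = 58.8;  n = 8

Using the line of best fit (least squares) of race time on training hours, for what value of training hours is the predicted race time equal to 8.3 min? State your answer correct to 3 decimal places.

6.226

Sxx = Σx² − (Σx)²/n = 533 − 435.125 = 97.875
Sxy = Σxy − (Σx)(Σy)/n = 352.7 − 433.65 = -80.95
b = Sxy/Sxx = -80.95/97.875 = -0.827075
a = ȳ − b·x̄ = 7.35 − (-0.827075)·7.375 = 13.449681
Set a + b·x = 8.3: x = (8.3 − 13.449681) / (-0.827075) = 6.226374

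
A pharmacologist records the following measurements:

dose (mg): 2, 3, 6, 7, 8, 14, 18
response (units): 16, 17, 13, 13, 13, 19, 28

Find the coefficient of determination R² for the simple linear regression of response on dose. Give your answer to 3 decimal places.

n = 7, Σx = 58, Σy = 119, Σxy = 1126, Σx² = 682, Σy² = 2197
Sxx = Σx² − (Σx)²/n = 682 − 480.571429 = 201.428571
Sxy = Σxy − (Σx)(Σy)/n = 1126 − 986 = 140
Syy = Σy² − (Σy)²/n = 2197 − 2023 = 174
R² = Sxy²/(Sxx·Syy) = (140)²/(201.428571·174) = 0.559224

0.559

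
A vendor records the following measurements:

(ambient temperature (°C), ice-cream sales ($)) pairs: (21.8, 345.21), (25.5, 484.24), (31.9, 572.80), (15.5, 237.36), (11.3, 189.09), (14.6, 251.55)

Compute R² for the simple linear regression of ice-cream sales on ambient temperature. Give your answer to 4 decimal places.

0.9743

n = 6, Σx = 120.6, Σy = 2080.25, Σxy = 47634.445, Σx² = 2724.2, Σy² = 837130.3619
Sxx = Σx² − (Σx)²/n = 2724.2 − 2424.06 = 300.14
Sxy = Σxy − (Σx)(Σy)/n = 47634.445 − 41813.025 = 5821.42
Syy = Σy² − (Σy)²/n = 837130.3619 − 721240.010417 = 115890.351483
R² = Sxy²/(Sxx·Syy) = (5821.42)²/(300.14·115890.351483) = 0.974287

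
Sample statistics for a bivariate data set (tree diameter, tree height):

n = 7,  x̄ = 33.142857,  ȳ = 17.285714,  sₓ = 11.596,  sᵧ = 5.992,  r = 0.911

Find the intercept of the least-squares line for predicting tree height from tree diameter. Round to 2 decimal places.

b = r · sᵧ/sₓ = 0.911 · 5.992/11.596 = 0.470741
a = ȳ − b·x̄ = 17.285714 − 0.470741·33.142857 = 1.684014

1.68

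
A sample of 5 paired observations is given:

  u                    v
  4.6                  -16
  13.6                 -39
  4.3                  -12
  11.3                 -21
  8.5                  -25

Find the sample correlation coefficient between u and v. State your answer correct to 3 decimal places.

-0.879

n = 5, Σx = 42.3, Σy = -113, Σxy = -1105.4, Σx² = 424.55, Σy² = 2987
Sxx = Σx² − (Σx)²/n = 424.55 − 357.858 = 66.692
Sxy = Σxy − (Σx)(Σy)/n = -1105.4 − (-955.98) = -149.42
Syy = Σy² − (Σy)²/n = 2987 − 2553.8 = 433.2
r = Sxy/√(Sxx·Syy) = -149.42/√(28890.9744) = -149.42/169.973452 = -0.879078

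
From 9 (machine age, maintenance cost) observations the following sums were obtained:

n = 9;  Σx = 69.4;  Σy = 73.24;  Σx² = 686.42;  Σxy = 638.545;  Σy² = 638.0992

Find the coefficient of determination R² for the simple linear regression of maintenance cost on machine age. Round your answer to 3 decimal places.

0.855

Sxx = Σx² − (Σx)²/n = 686.42 − 535.151111 = 151.268889
Sxy = Σxy − (Σx)(Σy)/n = 638.545 − 564.761778 = 73.783222
Syy = Σy² − (Σy)²/n = 638.0992 − 596.010844 = 42.088356
R² = Sxy²/(Sxx·Syy) = (73.783222)²/(151.268889·42.088356) = 0.855074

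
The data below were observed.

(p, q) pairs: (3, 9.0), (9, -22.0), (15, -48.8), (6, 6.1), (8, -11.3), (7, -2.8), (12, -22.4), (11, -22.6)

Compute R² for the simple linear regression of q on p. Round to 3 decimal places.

n = 8, Σx = 71, Σy = -114.8, Σxy = -1493.8, Σx² = 729, Σy² = 4131.7
Sxx = Σx² − (Σx)²/n = 729 − 630.125 = 98.875
Sxy = Σxy − (Σx)(Σy)/n = -1493.8 − (-1018.85) = -474.95
Syy = Σy² − (Σy)²/n = 4131.7 − 1647.38 = 2484.32
R² = Sxy²/(Sxx·Syy) = (-474.95)²/(98.875·2484.32) = 0.918336

0.918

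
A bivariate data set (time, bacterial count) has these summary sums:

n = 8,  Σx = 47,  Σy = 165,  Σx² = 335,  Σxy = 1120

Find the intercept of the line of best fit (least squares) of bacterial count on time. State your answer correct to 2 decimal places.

5.59

Sxx = Σx² − (Σx)²/n = 335 − 276.125 = 58.875
Sxy = Σxy − (Σx)(Σy)/n = 1120 − 969.375 = 150.625
b = Sxy/Sxx = 150.625/58.875 = 2.558386
a = ȳ − b·x̄ = 20.625 − 2.558386·5.875 = 5.594480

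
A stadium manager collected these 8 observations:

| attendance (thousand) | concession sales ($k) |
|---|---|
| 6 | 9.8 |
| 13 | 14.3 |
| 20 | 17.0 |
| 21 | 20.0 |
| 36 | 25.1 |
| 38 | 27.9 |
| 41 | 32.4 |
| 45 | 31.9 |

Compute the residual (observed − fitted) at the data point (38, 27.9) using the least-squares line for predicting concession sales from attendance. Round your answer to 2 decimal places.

-0.42

n = 8, Σx = 220, Σy = 178.4, Σxy = 5732.4, Σx² = 7492
Sxx = Σx² − (Σx)²/n = 7492 − 6050 = 1442
Sxy = Σxy − (Σx)(Σy)/n = 5732.4 − 4906 = 826.4
b = Sxy/Sxx = 826.4/1442 = 0.573093
a = ȳ − b·x̄ = 22.3 − 0.573093·27.5 = 6.539945
ŷ(38) = 6.539945 + 0.573093·38 = 28.317476
residual = y − ŷ = 27.9 − 28.317476 = -0.417476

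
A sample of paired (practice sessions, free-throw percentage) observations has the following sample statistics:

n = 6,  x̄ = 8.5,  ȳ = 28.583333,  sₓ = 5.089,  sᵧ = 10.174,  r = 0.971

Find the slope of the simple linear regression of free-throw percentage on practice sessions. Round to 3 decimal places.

1.941

b = r · sᵧ/sₓ = 0.971 · 10.174/5.089 = 1.941237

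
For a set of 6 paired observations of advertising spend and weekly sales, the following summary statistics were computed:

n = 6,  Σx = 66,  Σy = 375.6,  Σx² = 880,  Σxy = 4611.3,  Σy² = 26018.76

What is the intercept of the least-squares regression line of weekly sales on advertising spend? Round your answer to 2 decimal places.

28.34

Sxx = Σx² − (Σx)²/n = 880 − 726 = 154
Sxy = Σxy − (Σx)(Σy)/n = 4611.3 − 4131.6 = 479.7
b = Sxy/Sxx = 479.7/154 = 3.114935
a = ȳ − b·x̄ = 62.6 − 3.114935·11 = 28.335714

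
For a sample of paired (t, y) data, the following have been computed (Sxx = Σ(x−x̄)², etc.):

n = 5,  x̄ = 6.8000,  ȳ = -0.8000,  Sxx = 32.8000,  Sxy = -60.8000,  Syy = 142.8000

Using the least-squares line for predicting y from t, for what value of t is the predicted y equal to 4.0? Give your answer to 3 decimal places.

b = Sxy/Sxx = -60.8/32.8 = -1.853659
a = ȳ − b·x̄ = -0.8 − (-1.853659)·6.8 = 11.804878
Set a + b·x = 4.0: x = (4.0 − 11.804878) / (-1.853659) = 4.210526

4.211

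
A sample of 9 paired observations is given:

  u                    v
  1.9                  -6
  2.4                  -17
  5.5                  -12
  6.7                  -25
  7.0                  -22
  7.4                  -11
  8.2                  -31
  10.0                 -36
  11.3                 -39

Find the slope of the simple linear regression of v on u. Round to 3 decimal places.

n = 9, Σx = 60.4, Σy = -199, Σxy = -1576, Σx² = 483.2
Sxx = Σx² − (Σx)²/n = 483.2 − 405.351111 = 77.848889
Sxy = Σxy − (Σx)(Σy)/n = -1576 − (-1335.511111) = -240.488889
b = Sxy/Sxx = -240.488889/77.848889 = -3.089176

-3.089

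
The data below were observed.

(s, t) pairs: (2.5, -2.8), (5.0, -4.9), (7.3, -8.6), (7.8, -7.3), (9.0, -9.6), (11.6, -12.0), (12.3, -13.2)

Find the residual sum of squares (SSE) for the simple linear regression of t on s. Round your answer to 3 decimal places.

n = 7, Σx = 55.5, Σy = -58.4, Σxy = -539.18, Σx² = 512.23, Σy² = 569.5
Sxx = Σx² − (Σx)²/n = 512.23 − 440.035714 = 72.194286
Sxy = Σxy − (Σx)(Σy)/n = -539.18 − (-463.028571) = -76.151429
Syy = Σy² − (Σy)²/n = 569.5 − 487.222857 = 82.277143
b = Sxy/Sxx = -76.151429/72.194286 = -1.054812
SSE = Syy − b·Sxy = 82.277143 − (-1.054812)·(-76.151429) = 1.951671

1.952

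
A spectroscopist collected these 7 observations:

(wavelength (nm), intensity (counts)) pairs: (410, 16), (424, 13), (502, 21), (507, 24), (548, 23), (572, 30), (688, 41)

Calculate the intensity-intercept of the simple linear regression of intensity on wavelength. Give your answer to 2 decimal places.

-26.01

n = 7, Σx = 3651, Σy = 168, Σxy = 92754, Σx² = 1957761
Sxx = Σx² − (Σx)²/n = 1957761 − 1904257.285714 = 53503.714286
Sxy = Σxy − (Σx)(Σy)/n = 92754 − 87624 = 5130
b = Sxy/Sxx = 5130/53503.714286 = 0.095881
a = ȳ − b·x̄ = 24 − 0.095881·521.571429 = -26.008891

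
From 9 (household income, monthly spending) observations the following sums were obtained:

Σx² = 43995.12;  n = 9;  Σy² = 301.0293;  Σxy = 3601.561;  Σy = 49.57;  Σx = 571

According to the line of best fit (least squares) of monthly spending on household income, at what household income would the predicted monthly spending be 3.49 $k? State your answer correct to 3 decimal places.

Sxx = Σx² − (Σx)²/n = 43995.12 − 36226.777778 = 7768.342222
Sxy = Σxy − (Σx)(Σy)/n = 3601.561 − 3144.941111 = 456.619889
b = Sxy/Sxx = 456.619889/7768.342222 = 0.058780
a = ȳ − b·x̄ = 5.507778 − 0.058780·63.444444 = 1.778540
Set a + b·x = 3.49: x = (3.49 − 1.778540) / 0.058780 = 29.116574

29.117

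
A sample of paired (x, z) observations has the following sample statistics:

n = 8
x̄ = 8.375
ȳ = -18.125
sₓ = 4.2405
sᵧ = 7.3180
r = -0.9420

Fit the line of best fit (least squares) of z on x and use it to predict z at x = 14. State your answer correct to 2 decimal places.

b = r · sᵧ/sₓ = -0.942 · 7.318/4.2405 = -1.625647
a = ȳ − b·x̄ = -18.125 − (-1.625647)·8.375 = -4.510207
ŷ(14) = a + b·14 = -4.510207 + (-1.625647)·14 = -27.269264

-27.27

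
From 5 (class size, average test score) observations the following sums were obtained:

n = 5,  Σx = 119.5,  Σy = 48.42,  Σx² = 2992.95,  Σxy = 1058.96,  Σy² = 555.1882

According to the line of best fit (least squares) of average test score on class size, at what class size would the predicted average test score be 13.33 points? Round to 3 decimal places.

18.821

Sxx = Σx² − (Σx)²/n = 2992.95 − 2856.05 = 136.9
Sxy = Σxy − (Σx)(Σy)/n = 1058.96 − 1157.238 = -98.278
b = Sxy/Sxx = -98.278/136.9 = -0.717882
a = ȳ − b·x̄ = 9.684 − (-0.717882)·23.9 = 26.841372
Set a + b·x = 13.33: x = (13.33 − 26.841372) / (-0.717882) = 18.821169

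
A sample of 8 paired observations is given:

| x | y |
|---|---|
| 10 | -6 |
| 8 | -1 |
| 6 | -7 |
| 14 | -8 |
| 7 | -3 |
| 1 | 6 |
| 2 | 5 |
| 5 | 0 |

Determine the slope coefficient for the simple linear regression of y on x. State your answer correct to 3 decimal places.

-1.084

n = 8, Σx = 53, Σy = -14, Σxy = -227, Σx² = 475
Sxx = Σx² − (Σx)²/n = 475 − 351.125 = 123.875
Sxy = Σxy − (Σx)(Σy)/n = -227 − (-92.75) = -134.25
b = Sxy/Sxx = -134.25/123.875 = -1.083754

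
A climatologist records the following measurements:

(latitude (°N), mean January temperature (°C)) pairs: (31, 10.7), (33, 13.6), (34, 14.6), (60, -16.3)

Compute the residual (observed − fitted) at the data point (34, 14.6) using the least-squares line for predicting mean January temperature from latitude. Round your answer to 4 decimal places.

3.1696

n = 4, Σx = 158, Σy = 22.6, Σxy = 298.9, Σx² = 6806
Sxx = Σx² − (Σx)²/n = 6806 − 6241 = 565
Sxy = Σxy − (Σx)(Σy)/n = 298.9 − 892.7 = -593.8
b = Sxy/Sxx = -593.8/565 = -1.050973
a = ȳ − b·x̄ = 5.65 − (-1.050973)·39.5 = 47.163451
ŷ(34) = 47.163451 + (-1.050973)·34 = 11.430354
residual = y − ŷ = 14.6 − 11.430354 = 3.169646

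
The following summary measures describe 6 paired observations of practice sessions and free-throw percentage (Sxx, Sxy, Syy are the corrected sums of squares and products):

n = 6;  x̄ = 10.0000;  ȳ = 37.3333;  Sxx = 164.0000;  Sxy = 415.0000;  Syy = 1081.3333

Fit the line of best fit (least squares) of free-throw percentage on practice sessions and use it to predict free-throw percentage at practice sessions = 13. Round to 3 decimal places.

44.925

b = Sxy/Sxx = 415/164 = 2.530488
a = ȳ − b·x̄ = 37.3333 − 2.530488·10 = 12.028422
ŷ(13) = a + b·13 = 12.028422 + 2.530488·13 = 44.924763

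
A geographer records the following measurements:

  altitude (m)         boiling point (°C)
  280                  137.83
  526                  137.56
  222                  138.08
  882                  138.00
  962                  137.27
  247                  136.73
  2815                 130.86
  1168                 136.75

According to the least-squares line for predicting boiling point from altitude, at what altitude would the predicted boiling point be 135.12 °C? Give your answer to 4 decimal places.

1481.7087

n = 8, Σx = 7102, Σy = 1093.08, Σxy = 957239.67, Σx² = 11457186
Sxx = Σx² − (Σx)²/n = 11457186 − 6304800.5 = 5152385.5
Sxy = Σxy − (Σx)(Σy)/n = 957239.67 − 970381.77 = -13142.1
b = Sxy/Sxx = -13142.1/5152385.5 = -0.002551
a = ȳ − b·x̄ = 136.635 − (-0.002551)·887.75 = 138.899368
Set a + b·x = 135.12: x = (135.12 − 138.899368) / (-0.002551) = 1481.708654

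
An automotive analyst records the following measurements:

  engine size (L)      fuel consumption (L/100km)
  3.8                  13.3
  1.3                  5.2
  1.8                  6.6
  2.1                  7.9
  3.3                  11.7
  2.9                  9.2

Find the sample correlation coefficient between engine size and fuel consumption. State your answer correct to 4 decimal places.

n = 6, Σx = 15.2, Σy = 53.9, Σxy = 151.06, Σx² = 43.08, Σy² = 531.43
Sxx = Σx² − (Σx)²/n = 43.08 − 38.506667 = 4.573333
Sxy = Σxy − (Σx)(Σy)/n = 151.06 − 136.546667 = 14.513333
Syy = Σy² − (Σy)²/n = 531.43 − 484.201667 = 47.228333
r = Sxy/√(Sxx·Syy) = 14.513333/√(215.990911) = 14.513333/14.696629 = 0.987528

0.9875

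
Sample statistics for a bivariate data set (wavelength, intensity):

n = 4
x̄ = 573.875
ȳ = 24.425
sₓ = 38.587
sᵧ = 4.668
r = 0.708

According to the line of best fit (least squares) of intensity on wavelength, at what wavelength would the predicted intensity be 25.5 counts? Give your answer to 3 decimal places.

b = r · sᵧ/sₓ = 0.708 · 4.668/38.587 = 0.085649
a = ȳ − b·x̄ = 24.425 − 0.085649·573.875 = -24.726910
Set a + b·x = 25.5: x = (25.5 − (-24.726910)) / 0.085649 = 586.426204

586.426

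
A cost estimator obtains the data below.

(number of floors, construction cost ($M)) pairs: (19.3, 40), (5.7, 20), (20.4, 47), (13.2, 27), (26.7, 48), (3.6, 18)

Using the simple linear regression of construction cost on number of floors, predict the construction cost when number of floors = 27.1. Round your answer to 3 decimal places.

51.096

n = 6, Σx = 88.9, Σy = 200, Σxy = 3547.6, Σx² = 1721.23
Sxx = Σx² − (Σx)²/n = 1721.23 − 1317.201667 = 404.028333
Sxy = Σxy − (Σx)(Σy)/n = 3547.6 − 2963.333333 = 584.266667
b = Sxy/Sxx = 584.266667/404.028333 = 1.446103
a = ȳ − b·x̄ = 33.333333 − 1.446103·14.816667 = 11.906904
ŷ(27.1) = a + b·27.1 = 11.906904 + 1.446103·27.1 = 51.096301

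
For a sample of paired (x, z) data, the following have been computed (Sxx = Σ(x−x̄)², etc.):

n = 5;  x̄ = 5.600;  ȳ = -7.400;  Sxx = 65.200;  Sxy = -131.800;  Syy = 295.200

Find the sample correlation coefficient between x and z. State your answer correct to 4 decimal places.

-0.9500

r = Sxy/√(Sxx·Syy) = -131.8/√(19247.04) = -131.8/138.733702 = -0.950022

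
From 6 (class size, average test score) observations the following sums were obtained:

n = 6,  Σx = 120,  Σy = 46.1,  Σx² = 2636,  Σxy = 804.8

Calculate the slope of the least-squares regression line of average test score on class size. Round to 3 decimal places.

Sxx = Σx² − (Σx)²/n = 2636 − 2400 = 236
Sxy = Σxy − (Σx)(Σy)/n = 804.8 − 922 = -117.2
b = Sxy/Sxx = -117.2/236 = -0.496610

-0.497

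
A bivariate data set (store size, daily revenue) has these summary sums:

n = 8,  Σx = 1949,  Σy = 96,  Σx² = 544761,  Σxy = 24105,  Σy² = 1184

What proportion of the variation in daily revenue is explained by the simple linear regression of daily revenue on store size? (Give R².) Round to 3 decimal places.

Sxx = Σx² − (Σx)²/n = 544761 − 474825.125 = 69935.875
Sxy = Σxy − (Σx)(Σy)/n = 24105 − 23388 = 717
Syy = Σy² − (Σy)²/n = 1184 − 1152 = 32
R² = Sxy²/(Sxx·Syy) = (717)²/(69935.875·32) = 0.229714

0.230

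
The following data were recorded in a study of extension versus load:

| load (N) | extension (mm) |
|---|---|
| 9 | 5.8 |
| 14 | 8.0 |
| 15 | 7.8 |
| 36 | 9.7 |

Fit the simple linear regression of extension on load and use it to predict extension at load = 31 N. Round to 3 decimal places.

9.321

n = 4, Σx = 74, Σy = 31.3, Σxy = 630.4, Σx² = 1798
Sxx = Σx² − (Σx)²/n = 1798 − 1369 = 429
Sxy = Σxy − (Σx)(Σy)/n = 630.4 − 579.05 = 51.35
b = Sxy/Sxx = 51.35/429 = 0.119697
a = ȳ − b·x̄ = 7.825 − 0.119697·18.5 = 5.610606
ŷ(31) = a + b·31 = 5.610606 + 0.119697·31 = 9.321212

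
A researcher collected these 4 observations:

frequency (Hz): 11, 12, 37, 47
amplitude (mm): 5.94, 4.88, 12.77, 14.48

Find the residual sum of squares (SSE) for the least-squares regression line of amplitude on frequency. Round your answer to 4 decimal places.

1.3354

n = 4, Σx = 107, Σy = 38.07, Σxy = 1276.95, Σx² = 3843, Σy² = 431.8413
Sxx = Σx² − (Σx)²/n = 3843 − 2862.25 = 980.75
Sxy = Σxy − (Σx)(Σy)/n = 1276.95 − 1018.3725 = 258.5775
Syy = Σy² − (Σy)²/n = 431.8413 − 362.331225 = 69.510075
b = Sxy/Sxx = 258.5775/980.75 = 0.263653
SSE = Syy − b·Sxy = 69.510075 − 0.263653·258.5775 = 1.335389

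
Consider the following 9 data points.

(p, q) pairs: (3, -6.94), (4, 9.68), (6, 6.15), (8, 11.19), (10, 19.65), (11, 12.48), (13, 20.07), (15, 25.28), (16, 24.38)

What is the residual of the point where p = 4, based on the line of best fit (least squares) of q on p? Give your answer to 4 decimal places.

n = 9, Σx = 86, Σy = 121.94, Σxy = 1508.29, Σx² = 996
Sxx = Σx² − (Σx)²/n = 996 − 821.777778 = 174.222222
Sxy = Σxy − (Σx)(Σy)/n = 1508.29 − 1165.204444 = 343.085556
b = Sxy/Sxx = 343.085556/174.222222 = 1.969241
a = ȳ − b·x̄ = 13.548889 − 1.969241·9.555556 = -5.268304
ŷ(4) = -5.268304 + 1.969241·4 = 2.608661
residual = y − ŷ = 9.68 − 2.608661 = 7.071339

7.0713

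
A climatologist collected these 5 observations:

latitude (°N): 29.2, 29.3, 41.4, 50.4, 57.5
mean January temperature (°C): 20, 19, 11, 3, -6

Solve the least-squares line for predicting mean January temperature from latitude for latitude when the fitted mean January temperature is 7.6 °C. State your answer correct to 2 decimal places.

43.64

n = 5, Σx = 207.8, Σy = 47, Σxy = 1402.3, Σx² = 9271.5
Sxx = Σx² − (Σx)²/n = 9271.5 − 8636.168 = 635.332
Sxy = Σxy − (Σx)(Σy)/n = 1402.3 − 1953.32 = -551.02
b = Sxy/Sxx = -551.02/635.332 = -0.867295
a = ȳ − b·x̄ = 9.4 − (-0.867295)·41.56 = 45.444763
Set a + b·x = 7.6: x = (7.6 − 45.444763) / (-0.867295) = 43.635419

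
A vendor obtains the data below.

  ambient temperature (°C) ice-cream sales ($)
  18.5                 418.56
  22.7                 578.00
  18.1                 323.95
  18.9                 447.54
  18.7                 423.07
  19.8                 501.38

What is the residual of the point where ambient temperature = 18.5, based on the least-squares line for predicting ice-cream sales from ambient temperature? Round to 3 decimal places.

13.438

n = 6, Σx = 116.7, Σy = 2692.5, Σxy = 53024.694, Σx² = 2284.09
Sxx = Σx² − (Σx)²/n = 2284.09 − 2269.815 = 14.275
Sxy = Σxy − (Σx)(Σy)/n = 53024.694 − 52369.125 = 655.569
b = Sxy/Sxx = 655.569/14.275 = 45.924273
a = ȳ − b·x̄ = 448.75 − 45.924273·19.45 = -444.477114
ŷ(18.5) = -444.477114 + 45.924273·18.5 = 405.121940
residual = y − ŷ = 418.56 − 405.121940 = 13.438060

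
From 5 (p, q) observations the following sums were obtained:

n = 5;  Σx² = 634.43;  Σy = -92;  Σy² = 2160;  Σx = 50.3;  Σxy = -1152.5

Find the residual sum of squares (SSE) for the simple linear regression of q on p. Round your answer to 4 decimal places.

65.9920

Sxx = Σx² − (Σx)²/n = 634.43 − 506.018 = 128.412
Sxy = Σxy − (Σx)(Σy)/n = -1152.5 − (-925.52) = -226.98
Syy = Σy² − (Σy)²/n = 2160 − 1692.8 = 467.2
b = Sxy/Sxx = -226.98/128.412 = -1.767592
SSE = Syy − b·Sxy = 467.2 − (-1.767592)·(-226.98) = 65.992010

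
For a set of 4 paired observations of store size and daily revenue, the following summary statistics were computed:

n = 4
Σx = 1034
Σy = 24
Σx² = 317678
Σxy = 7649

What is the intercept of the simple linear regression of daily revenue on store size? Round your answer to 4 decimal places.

-1.4130

Sxx = Σx² − (Σx)²/n = 317678 − 267289 = 50389
Sxy = Σxy − (Σx)(Σy)/n = 7649 − 6204 = 1445
b = Sxy/Sxx = 1445/50389 = 0.028677
a = ȳ − b·x̄ = 6 − 0.028677·258.5 = -1.412977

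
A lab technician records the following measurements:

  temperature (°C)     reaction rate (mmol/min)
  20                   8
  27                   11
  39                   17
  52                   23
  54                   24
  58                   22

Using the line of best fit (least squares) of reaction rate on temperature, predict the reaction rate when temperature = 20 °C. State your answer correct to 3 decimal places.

8.369

n = 6, Σx = 250, Σy = 105, Σxy = 4888, Σx² = 11634
Sxx = Σx² − (Σx)²/n = 11634 − 10416.666667 = 1217.333333
Sxy = Σxy − (Σx)(Σy)/n = 4888 − 4375 = 513
b = Sxy/Sxx = 513/1217.333333 = 0.421413
a = ȳ − b·x̄ = 17.5 − 0.421413·41.666667 = -0.058872
ŷ(20) = a + b·20 = -0.058872 + 0.421413·20 = 8.369387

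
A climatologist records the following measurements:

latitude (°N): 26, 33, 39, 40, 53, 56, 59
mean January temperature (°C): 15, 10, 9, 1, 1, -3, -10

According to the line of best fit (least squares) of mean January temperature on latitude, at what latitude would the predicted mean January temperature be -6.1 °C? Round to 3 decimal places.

n = 7, Σx = 306, Σy = 23, Σxy = 406, Σx² = 14312
Sxx = Σx² − (Σx)²/n = 14312 − 13376.571429 = 935.428571
Sxy = Σxy − (Σx)(Σy)/n = 406 − 1005.428571 = -599.428571
b = Sxy/Sxx = -599.428571/935.428571 = -0.640806
a = ȳ − b·x̄ = 3.285714 − (-0.640806)·43.714286 = 31.298106
Set a + b·x = -6.1: x = (-6.1 − 31.298106) / (-0.640806) = 58.361010

58.361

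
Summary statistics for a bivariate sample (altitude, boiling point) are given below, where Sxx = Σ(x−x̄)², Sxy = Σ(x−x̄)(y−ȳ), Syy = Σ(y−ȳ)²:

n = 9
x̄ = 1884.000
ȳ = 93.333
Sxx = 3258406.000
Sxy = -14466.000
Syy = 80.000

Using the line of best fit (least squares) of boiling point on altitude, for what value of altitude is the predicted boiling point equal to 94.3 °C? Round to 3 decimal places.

1666.187

b = Sxy/Sxx = -14466/3258406 = -0.004440
a = ȳ − b·x̄ = 93.333 − (-0.004440)·1884 = 101.697195
Set a + b·x = 94.3: x = (94.3 − 101.697195) / (-0.004440) = 1666.187294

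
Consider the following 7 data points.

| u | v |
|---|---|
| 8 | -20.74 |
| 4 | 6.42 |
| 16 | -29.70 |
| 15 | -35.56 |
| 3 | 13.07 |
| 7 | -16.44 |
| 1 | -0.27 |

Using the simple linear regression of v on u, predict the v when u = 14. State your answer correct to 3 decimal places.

-29.903

n = 7, Σx = 54, Σy = -83.22, Σxy = -1224.98, Σx² = 620
Sxx = Σx² − (Σx)²/n = 620 − 416.571429 = 203.428571
Sxy = Σxy − (Σx)(Σy)/n = -1224.98 − (-641.982857) = -582.997143
b = Sxy/Sxx = -582.997143/203.428571 = -2.865857
a = ȳ − b·x̄ = -11.888571 − (-2.865857)·7.714286 = 10.219466
ŷ(14) = a + b·14 = 10.219466 + (-2.865857)·14 = -29.902528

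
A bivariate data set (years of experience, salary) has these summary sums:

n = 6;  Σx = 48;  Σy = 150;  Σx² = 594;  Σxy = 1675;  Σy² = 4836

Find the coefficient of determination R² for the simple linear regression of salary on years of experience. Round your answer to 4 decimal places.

Sxx = Σx² − (Σx)²/n = 594 − 384 = 210
Sxy = Σxy − (Σx)(Σy)/n = 1675 − 1200 = 475
Syy = Σy² − (Σy)²/n = 4836 − 3750 = 1086
R² = Sxy²/(Sxx·Syy) = (475)²/(210·1086) = 0.989323

0.9893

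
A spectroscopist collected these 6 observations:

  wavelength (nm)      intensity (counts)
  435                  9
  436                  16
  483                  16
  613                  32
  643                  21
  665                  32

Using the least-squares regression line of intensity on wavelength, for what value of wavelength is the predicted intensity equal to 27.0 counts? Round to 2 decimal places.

625.66

n = 6, Σx = 3275, Σy = 126, Σxy = 73018, Σx² = 1844053
Sxx = Σx² − (Σx)²/n = 1844053 − 1787604.166667 = 56448.833333
Sxy = Σxy − (Σx)(Σy)/n = 73018 − 68775 = 4243
b = Sxy/Sxx = 4243/56448.833333 = 0.075165
a = ȳ − b·x̄ = 21 − 0.075165·545.833333 = -20.027789
Set a + b·x = 27.0: x = (27.0 − (-20.027789)) / 0.075165 = 625.657279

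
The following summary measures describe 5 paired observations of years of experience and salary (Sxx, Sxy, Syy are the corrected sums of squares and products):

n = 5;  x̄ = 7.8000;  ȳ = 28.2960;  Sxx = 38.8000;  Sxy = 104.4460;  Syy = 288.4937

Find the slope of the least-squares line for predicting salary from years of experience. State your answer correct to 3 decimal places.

b = Sxy/Sxx = 104.446/38.8 = 2.691907

2.692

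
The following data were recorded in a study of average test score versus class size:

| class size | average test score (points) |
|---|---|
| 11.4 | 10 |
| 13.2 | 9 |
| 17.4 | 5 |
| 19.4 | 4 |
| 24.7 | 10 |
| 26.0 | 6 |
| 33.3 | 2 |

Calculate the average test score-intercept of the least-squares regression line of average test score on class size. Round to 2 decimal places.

n = 7, Σx = 145.4, Σy = 46, Σxy = 867, Σx² = 3378.3
Sxx = Σx² − (Σx)²/n = 3378.3 − 3020.165714 = 358.134286
Sxy = Σxy − (Σx)(Σy)/n = 867 − 955.485714 = -88.485714
b = Sxy/Sxx = -88.485714/358.134286 = -0.247074
a = ȳ − b·x̄ = 6.571429 − (-0.247074)·20.771429 = 11.703511

11.70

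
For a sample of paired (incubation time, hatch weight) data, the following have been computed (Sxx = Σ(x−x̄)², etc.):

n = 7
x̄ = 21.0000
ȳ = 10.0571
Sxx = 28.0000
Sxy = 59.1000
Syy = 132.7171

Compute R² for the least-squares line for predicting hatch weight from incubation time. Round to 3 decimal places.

R² = Sxy²/(Sxx·Syy) = (59.1)²/(28·132.7171) = 0.939918

0.940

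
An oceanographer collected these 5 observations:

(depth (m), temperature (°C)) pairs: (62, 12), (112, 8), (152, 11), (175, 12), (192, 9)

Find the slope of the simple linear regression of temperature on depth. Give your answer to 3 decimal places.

n = 5, Σx = 693, Σy = 52, Σxy = 7140, Σx² = 106981
Sxx = Σx² − (Σx)²/n = 106981 − 96049.8 = 10931.2
Sxy = Σxy − (Σx)(Σy)/n = 7140 − 7207.2 = -67.2
b = Sxy/Sxx = -67.2/10931.2 = -0.006148

-0.006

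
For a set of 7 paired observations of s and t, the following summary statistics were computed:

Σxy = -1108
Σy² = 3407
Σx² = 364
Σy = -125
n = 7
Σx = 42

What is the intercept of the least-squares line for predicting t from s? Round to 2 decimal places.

Sxx = Σx² − (Σx)²/n = 364 − 252 = 112
Sxy = Σxy − (Σx)(Σy)/n = -1108 − (-750) = -358
b = Sxy/Sxx = -358/112 = -3.196429
a = ȳ − b·x̄ = -17.857143 − (-3.196429)·6 = 1.321429

1.32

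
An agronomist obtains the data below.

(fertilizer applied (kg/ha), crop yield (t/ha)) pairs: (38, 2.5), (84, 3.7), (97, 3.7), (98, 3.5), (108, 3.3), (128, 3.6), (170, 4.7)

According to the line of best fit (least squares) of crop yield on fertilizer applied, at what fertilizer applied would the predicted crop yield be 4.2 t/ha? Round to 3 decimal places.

n = 7, Σx = 723, Σy = 25, Σxy = 2723.9, Σx² = 84461
Sxx = Σx² − (Σx)²/n = 84461 − 74675.571429 = 9785.428571
Sxy = Σxy − (Σx)(Σy)/n = 2723.9 − 2582.142857 = 141.757143
b = Sxy/Sxx = 141.757143/9785.428571 = 0.014487
a = ȳ − b·x̄ = 3.571429 − 0.014487·103.285714 = 2.075174
Set a + b·x = 4.2: x = (4.2 − 2.075174) / 0.014487 = 146.675703

146.676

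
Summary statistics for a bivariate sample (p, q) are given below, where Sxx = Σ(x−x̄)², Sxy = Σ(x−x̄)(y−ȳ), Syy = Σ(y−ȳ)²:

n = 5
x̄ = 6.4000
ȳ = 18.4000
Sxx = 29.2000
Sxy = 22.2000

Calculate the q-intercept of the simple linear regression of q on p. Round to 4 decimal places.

13.5342

b = Sxy/Sxx = 22.2/29.2 = 0.760274
a = ȳ − b·x̄ = 18.4 − 0.760274·6.4 = 13.534247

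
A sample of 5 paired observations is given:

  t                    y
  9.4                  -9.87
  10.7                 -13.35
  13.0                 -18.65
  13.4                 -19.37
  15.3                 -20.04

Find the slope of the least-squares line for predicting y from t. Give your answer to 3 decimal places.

n = 5, Σx = 61.8, Σy = -81.28, Σxy = -1044.243, Σx² = 785.5
Sxx = Σx² − (Σx)²/n = 785.5 − 763.848 = 21.652
Sxy = Σxy − (Σx)(Σy)/n = -1044.243 − (-1004.6208) = -39.6222
b = Sxy/Sxx = -39.6222/21.652 = -1.829956

-1.830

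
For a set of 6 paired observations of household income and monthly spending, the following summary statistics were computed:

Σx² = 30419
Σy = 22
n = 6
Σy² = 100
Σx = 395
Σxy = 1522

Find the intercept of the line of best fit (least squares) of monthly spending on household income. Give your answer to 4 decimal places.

2.5682

Sxx = Σx² − (Σx)²/n = 30419 − 26004.166667 = 4414.833333
Sxy = Σxy − (Σx)(Σy)/n = 1522 − 1448.333333 = 73.666667
b = Sxy/Sxx = 73.666667/4414.833333 = 0.016686
a = ȳ − b·x̄ = 3.666667 − 0.016686·65.833333 = 2.568160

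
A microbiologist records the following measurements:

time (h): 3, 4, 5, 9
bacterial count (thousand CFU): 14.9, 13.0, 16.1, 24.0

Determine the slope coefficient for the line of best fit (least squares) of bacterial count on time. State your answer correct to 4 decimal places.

1.7446

n = 4, Σx = 21, Σy = 68, Σxy = 393.2, Σx² = 131
Sxx = Σx² − (Σx)²/n = 131 − 110.25 = 20.75
Sxy = Σxy − (Σx)(Σy)/n = 393.2 − 357 = 36.2
b = Sxy/Sxx = 36.2/20.75 = 1.744578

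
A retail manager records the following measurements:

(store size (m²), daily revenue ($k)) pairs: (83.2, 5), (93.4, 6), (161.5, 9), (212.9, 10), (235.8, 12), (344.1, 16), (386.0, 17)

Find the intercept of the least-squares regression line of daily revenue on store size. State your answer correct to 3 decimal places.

2.180

n = 7, Σx = 1516.9, Σy = 75, Σxy = 19456.1, Σx² = 410056.91
Sxx = Σx² − (Σx)²/n = 410056.91 − 328712.23 = 81344.68
Sxy = Σxy − (Σx)(Σy)/n = 19456.1 − 16252.5 = 3203.6
b = Sxy/Sxx = 3203.6/81344.68 = 0.039383
a = ȳ − b·x̄ = 10.714286 − 0.039383·216.7 = 2.179983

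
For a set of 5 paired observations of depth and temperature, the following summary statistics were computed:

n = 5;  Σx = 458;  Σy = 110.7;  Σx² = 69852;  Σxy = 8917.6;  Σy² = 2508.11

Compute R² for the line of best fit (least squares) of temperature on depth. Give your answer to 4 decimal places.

0.9363

Sxx = Σx² − (Σx)²/n = 69852 − 41952.8 = 27899.2
Sxy = Σxy − (Σx)(Σy)/n = 8917.6 − 10140.12 = -1222.52
Syy = Σy² − (Σy)²/n = 2508.11 − 2450.898 = 57.212
R² = Sxy²/(Sxx·Syy) = (-1222.52)²/(27899.2·57.212) = 0.936339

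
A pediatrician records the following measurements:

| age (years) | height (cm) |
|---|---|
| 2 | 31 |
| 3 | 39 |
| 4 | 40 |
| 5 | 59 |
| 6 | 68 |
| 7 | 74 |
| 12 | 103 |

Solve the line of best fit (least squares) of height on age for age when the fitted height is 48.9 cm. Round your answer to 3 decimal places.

4.196

n = 7, Σx = 39, Σy = 414, Σxy = 2796, Σx² = 283
Sxx = Σx² − (Σx)²/n = 283 − 217.285714 = 65.714286
Sxy = Σxy − (Σx)(Σy)/n = 2796 − 2306.571429 = 489.428571
b = Sxy/Sxx = 489.428571/65.714286 = 7.447826
a = ȳ − b·x̄ = 59.142857 − 7.447826·5.571429 = 17.647826
Set a + b·x = 48.9: x = (48.9 − 17.647826) / 7.447826 = 4.196147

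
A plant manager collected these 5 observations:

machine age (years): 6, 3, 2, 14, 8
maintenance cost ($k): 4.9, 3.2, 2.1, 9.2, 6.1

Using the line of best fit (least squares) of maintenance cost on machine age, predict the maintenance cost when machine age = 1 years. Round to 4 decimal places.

n = 5, Σx = 33, Σy = 25.5, Σxy = 220.8, Σx² = 309
Sxx = Σx² − (Σx)²/n = 309 − 217.8 = 91.2
Sxy = Σxy − (Σx)(Σy)/n = 220.8 − 168.3 = 52.5
b = Sxy/Sxx = 52.5/91.2 = 0.575658
a = ȳ − b·x̄ = 5.1 − 0.575658·6.6 = 1.300658
ŷ(1) = a + b·1 = 1.300658 + 0.575658·1 = 1.876316

1.8763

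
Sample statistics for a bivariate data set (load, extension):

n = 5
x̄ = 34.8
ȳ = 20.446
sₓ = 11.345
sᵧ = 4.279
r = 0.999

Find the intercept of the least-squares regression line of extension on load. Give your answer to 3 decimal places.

b = r · sᵧ/sₓ = 0.999 · 4.279/11.345 = 0.376793
a = ȳ − b·x̄ = 20.446 − 0.376793·34.8 = 7.333590

7.334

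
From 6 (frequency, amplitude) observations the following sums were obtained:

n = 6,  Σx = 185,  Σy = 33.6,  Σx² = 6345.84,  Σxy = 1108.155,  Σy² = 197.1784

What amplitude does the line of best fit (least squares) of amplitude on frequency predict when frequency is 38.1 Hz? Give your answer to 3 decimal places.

6.417

Sxx = Σx² − (Σx)²/n = 6345.84 − 5704.166667 = 641.673333
Sxy = Σxy − (Σx)(Σy)/n = 1108.155 − 1036 = 72.155
b = Sxy/Sxx = 72.155/641.673333 = 0.112448
a = ȳ − b·x̄ = 5.6 − 0.112448·30.833333 = 2.132848
ŷ(38.1) = a + b·38.1 = 2.132848 + 0.112448·38.1 = 6.417123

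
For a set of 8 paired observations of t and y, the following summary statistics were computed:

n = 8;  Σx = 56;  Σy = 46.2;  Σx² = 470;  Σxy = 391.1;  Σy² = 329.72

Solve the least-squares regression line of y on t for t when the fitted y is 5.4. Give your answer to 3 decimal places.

Sxx = Σx² − (Σx)²/n = 470 − 392 = 78
Sxy = Σxy − (Σx)(Σy)/n = 391.1 − 323.4 = 67.7
b = Sxy/Sxx = 67.7/78 = 0.867949
a = ȳ − b·x̄ = 5.775 − 0.867949·7 = -0.300641
Set a + b·x = 5.4: x = (5.4 − (-0.300641)) / 0.867949 = 6.567947

6.568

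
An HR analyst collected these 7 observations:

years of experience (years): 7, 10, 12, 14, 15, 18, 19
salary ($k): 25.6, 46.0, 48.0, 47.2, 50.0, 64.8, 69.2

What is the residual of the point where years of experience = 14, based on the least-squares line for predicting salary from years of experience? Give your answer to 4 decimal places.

-4.2672

n = 7, Σx = 95, Σy = 350.8, Σxy = 5107.2, Σx² = 1399
Sxx = Σx² − (Σx)²/n = 1399 − 1289.285714 = 109.714286
Sxy = Σxy − (Σx)(Σy)/n = 5107.2 − 4760.857143 = 346.342857
b = Sxy/Sxx = 346.342857/109.714286 = 3.156771
a = ȳ − b·x̄ = 50.114286 − 3.156771·13.571429 = 7.272396
ŷ(14) = 7.272396 + 3.156771·14 = 51.467188
residual = y − ŷ = 47.2 − 51.467188 = -4.267188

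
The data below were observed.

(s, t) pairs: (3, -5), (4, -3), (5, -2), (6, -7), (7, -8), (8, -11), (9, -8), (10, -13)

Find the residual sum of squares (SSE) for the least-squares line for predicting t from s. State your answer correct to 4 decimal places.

n = 8, Σx = 52, Σy = -57, Σxy = -425, Σx² = 380, Σy² = 505
Sxx = Σx² − (Σx)²/n = 380 − 338 = 42
Sxy = Σxy − (Σx)(Σy)/n = -425 − (-370.5) = -54.5
Syy = Σy² − (Σy)²/n = 505 − 406.125 = 98.875
b = Sxy/Sxx = -54.5/42 = -1.297619
SSE = Syy − b·Sxy = 98.875 − (-1.297619)·(-54.5) = 28.154762

28.1548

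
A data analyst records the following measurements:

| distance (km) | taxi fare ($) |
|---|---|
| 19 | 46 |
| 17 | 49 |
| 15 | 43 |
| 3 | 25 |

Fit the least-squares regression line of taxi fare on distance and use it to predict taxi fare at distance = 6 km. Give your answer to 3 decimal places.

29.790

n = 4, Σx = 54, Σy = 163, Σxy = 2427, Σx² = 884
Sxx = Σx² − (Σx)²/n = 884 − 729 = 155
Sxy = Σxy − (Σx)(Σy)/n = 2427 − 2200.5 = 226.5
b = Sxy/Sxx = 226.5/155 = 1.461290
a = ȳ − b·x̄ = 40.75 − 1.461290·13.5 = 21.022581
ŷ(6) = a + b·6 = 21.022581 + 1.461290·6 = 29.790323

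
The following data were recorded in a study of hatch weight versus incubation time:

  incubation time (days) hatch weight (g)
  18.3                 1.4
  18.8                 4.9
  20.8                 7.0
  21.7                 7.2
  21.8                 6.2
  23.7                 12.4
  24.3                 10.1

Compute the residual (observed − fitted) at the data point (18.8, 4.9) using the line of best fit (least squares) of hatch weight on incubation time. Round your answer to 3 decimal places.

1.519

n = 7, Σx = 149.4, Σy = 49.2, Σxy = 1094.05, Σx² = 3219.28
Sxx = Σx² − (Σx)²/n = 3219.28 − 3188.622857 = 30.657143
Sxy = Σxy − (Σx)(Σy)/n = 1094.05 − 1050.068571 = 43.981429
b = Sxy/Sxx = 43.981429/30.657143 = 1.434623
a = ȳ − b·x̄ = 7.028571 − 1.434623·21.342857 = -23.590373
ŷ(18.8) = -23.590373 + 1.434623·18.8 = 3.380531
residual = y − ŷ = 4.9 − 3.380531 = 1.519469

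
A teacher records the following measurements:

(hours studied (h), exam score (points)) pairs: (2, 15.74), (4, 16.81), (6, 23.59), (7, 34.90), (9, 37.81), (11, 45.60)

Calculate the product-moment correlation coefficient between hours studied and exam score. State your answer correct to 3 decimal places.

n = 6, Σx = 39, Σy = 174.45, Σxy = 1326.45, Σx² = 307, Σy² = 5813.7779
Sxx = Σx² − (Σx)²/n = 307 − 253.5 = 53.5
Sxy = Σxy − (Σx)(Σy)/n = 1326.45 − 1133.925 = 192.525
Syy = Σy² − (Σy)²/n = 5813.7779 − 5072.13375 = 741.64415
r = Sxy/√(Sxx·Syy) = 192.525/√(39677.962025) = 192.525/199.193278 = 0.966524

0.967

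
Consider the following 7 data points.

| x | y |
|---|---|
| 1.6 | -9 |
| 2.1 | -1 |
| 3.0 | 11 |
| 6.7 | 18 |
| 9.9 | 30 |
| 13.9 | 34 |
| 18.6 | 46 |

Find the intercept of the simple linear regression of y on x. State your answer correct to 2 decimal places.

-4.68

n = 7, Σx = 55.8, Σy = 129, Σxy = 1762.3, Σx² = 698.04
Sxx = Σx² − (Σx)²/n = 698.04 − 444.805714 = 253.234286
Sxy = Σxy − (Σx)(Σy)/n = 1762.3 − 1028.314286 = 733.985714
b = Sxy/Sxx = 733.985714/253.234286 = 2.898445
a = ȳ − b·x̄ = 18.428571 − 2.898445·7.971429 = -4.676178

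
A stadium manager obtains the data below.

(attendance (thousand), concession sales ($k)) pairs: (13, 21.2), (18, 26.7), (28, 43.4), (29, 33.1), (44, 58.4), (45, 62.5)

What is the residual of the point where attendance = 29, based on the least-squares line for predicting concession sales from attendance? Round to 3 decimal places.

-7.155

n = 6, Σx = 177, Σy = 245.3, Σxy = 8313.4, Σx² = 6079
Sxx = Σx² − (Σx)²/n = 6079 − 5221.5 = 857.5
Sxy = Σxy − (Σx)(Σy)/n = 8313.4 − 7236.35 = 1077.05
b = Sxy/Sxx = 1077.05/857.5 = 1.256035
a = ȳ − b·x̄ = 40.883333 − 1.256035·29.5 = 3.830301
ŷ(29) = 3.830301 + 1.256035·29 = 40.255316
residual = y − ŷ = 33.1 − 40.255316 = -7.155316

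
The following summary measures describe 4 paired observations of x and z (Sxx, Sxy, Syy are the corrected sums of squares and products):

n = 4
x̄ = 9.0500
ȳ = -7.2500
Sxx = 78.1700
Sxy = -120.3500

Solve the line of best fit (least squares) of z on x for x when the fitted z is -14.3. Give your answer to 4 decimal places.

b = Sxy/Sxx = -120.35/78.17 = -1.539593
a = ȳ − b·x̄ = -7.25 − (-1.539593)·9.05 = 6.683318
Set a + b·x = -14.3: x = (-14.3 − 6.683318) / (-1.539593) = 13.629132

13.6291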